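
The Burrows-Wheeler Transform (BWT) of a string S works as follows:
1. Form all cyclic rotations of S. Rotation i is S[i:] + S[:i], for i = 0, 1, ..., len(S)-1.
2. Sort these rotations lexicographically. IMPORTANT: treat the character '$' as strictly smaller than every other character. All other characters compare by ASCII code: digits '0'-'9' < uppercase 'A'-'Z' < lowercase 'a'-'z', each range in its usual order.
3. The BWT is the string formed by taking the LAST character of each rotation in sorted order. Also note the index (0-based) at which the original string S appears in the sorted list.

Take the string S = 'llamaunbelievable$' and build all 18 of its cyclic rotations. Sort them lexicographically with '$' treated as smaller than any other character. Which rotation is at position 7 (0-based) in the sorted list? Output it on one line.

All 18 rotations (rotation i = S[i:]+S[:i]):
  rot[0] = llamaunbelievable$
  rot[1] = lamaunbelievable$l
  rot[2] = amaunbelievable$ll
  rot[3] = maunbelievable$lla
  rot[4] = aunbelievable$llam
  rot[5] = unbelievable$llama
  rot[6] = nbelievable$llamau
  rot[7] = believable$llamaun
  rot[8] = elievable$llamaunb
  rot[9] = lievable$llamaunbe
  rot[10] = ievable$llamaunbel
  rot[11] = evable$llamaunbeli
  rot[12] = vable$llamaunbelie
  rot[13] = able$llamaunbeliev
  rot[14] = ble$llamaunbelieva
  rot[15] = le$llamaunbelievab
  rot[16] = e$llamaunbelievabl
  rot[17] = $llamaunbelievable
Sorted (with $ < everything):
  sorted[0] = $llamaunbelievable
  sorted[1] = able$llamaunbeliev
  sorted[2] = amaunbelievable$ll
  sorted[3] = aunbelievable$llam
  sorted[4] = believable$llamaun
  sorted[5] = ble$llamaunbelieva
  sorted[6] = e$llamaunbelievabl
  sorted[7] = elievable$llamaunb
  sorted[8] = evable$llamaunbeli
  sorted[9] = ievable$llamaunbel
  sorted[10] = lamaunbelievable$l
  sorted[11] = le$llamaunbelievab
  sorted[12] = lievable$llamaunbe
  sorted[13] = llamaunbelievable$
  sorted[14] = maunbelievable$lla
  sorted[15] = nbelievable$llamau
  sorted[16] = unbelievable$llama
  sorted[17] = vable$llamaunbelie
sorted[7] = elievable$llamaunb

Answer: elievable$llamaunb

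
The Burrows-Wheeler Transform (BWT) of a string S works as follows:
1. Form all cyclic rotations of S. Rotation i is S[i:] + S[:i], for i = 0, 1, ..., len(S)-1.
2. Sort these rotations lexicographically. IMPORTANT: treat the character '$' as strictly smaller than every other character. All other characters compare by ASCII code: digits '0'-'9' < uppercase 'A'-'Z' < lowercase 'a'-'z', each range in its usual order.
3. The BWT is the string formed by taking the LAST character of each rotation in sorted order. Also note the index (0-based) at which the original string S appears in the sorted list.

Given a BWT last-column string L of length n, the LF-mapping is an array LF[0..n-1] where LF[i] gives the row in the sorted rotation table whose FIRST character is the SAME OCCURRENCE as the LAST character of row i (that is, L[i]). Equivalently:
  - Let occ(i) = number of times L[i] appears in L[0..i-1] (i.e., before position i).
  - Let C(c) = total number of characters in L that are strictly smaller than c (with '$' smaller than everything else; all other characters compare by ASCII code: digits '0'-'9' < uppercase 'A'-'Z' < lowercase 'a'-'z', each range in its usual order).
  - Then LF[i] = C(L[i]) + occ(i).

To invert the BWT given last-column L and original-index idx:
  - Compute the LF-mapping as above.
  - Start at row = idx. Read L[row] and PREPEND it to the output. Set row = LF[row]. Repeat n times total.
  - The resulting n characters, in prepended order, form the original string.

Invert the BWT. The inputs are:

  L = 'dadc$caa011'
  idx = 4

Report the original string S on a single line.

Answer: a0caac1d1d$

Derivation:
LF mapping: 9 4 10 7 0 8 5 6 1 2 3
Walk LF starting at row 4, prepending L[row]:
  step 1: row=4, L[4]='$', prepend. Next row=LF[4]=0
  step 2: row=0, L[0]='d', prepend. Next row=LF[0]=9
  step 3: row=9, L[9]='1', prepend. Next row=LF[9]=2
  step 4: row=2, L[2]='d', prepend. Next row=LF[2]=10
  step 5: row=10, L[10]='1', prepend. Next row=LF[10]=3
  step 6: row=3, L[3]='c', prepend. Next row=LF[3]=7
  step 7: row=7, L[7]='a', prepend. Next row=LF[7]=6
  step 8: row=6, L[6]='a', prepend. Next row=LF[6]=5
  step 9: row=5, L[5]='c', prepend. Next row=LF[5]=8
  step 10: row=8, L[8]='0', prepend. Next row=LF[8]=1
  step 11: row=1, L[1]='a', prepend. Next row=LF[1]=4
Reversed output: a0caac1d1d$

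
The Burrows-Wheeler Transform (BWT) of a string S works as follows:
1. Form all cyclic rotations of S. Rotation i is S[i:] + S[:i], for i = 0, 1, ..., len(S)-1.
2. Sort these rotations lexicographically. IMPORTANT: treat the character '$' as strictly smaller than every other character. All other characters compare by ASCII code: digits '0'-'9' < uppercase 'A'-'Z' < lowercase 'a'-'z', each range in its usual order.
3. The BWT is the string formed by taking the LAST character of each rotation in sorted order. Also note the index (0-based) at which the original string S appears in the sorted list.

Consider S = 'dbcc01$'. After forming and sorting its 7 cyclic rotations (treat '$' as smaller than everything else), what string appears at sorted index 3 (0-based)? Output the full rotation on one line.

Answer: bcc01$d

Derivation:
All 7 rotations (rotation i = S[i:]+S[:i]):
  rot[0] = dbcc01$
  rot[1] = bcc01$d
  rot[2] = cc01$db
  rot[3] = c01$dbc
  rot[4] = 01$dbcc
  rot[5] = 1$dbcc0
  rot[6] = $dbcc01
Sorted (with $ < everything):
  sorted[0] = $dbcc01
  sorted[1] = 01$dbcc
  sorted[2] = 1$dbcc0
  sorted[3] = bcc01$d
  sorted[4] = c01$dbc
  sorted[5] = cc01$db
  sorted[6] = dbcc01$
sorted[3] = bcc01$d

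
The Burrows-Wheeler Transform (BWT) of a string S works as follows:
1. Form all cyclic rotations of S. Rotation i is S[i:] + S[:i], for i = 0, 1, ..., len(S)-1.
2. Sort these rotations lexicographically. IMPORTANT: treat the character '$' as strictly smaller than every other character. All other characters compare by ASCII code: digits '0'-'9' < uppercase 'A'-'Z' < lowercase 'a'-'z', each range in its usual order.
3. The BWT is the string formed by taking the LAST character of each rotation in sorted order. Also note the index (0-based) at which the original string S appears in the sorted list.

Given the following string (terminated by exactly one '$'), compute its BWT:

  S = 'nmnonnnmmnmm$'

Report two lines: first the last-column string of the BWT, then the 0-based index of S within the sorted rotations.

All 13 rotations (rotation i = S[i:]+S[:i]):
  rot[0] = nmnonnnmmnmm$
  rot[1] = mnonnnmmnmm$n
  rot[2] = nonnnmmnmm$nm
  rot[3] = onnnmmnmm$nmn
  rot[4] = nnnmmnmm$nmno
  rot[5] = nnmmnmm$nmnon
  rot[6] = nmmnmm$nmnonn
  rot[7] = mmnmm$nmnonnn
  rot[8] = mnmm$nmnonnnm
  rot[9] = nmm$nmnonnnmm
  rot[10] = mm$nmnonnnmmn
  rot[11] = m$nmnonnnmmnm
  rot[12] = $nmnonnnmmnmm
Sorted (with $ < everything):
  sorted[0] = $nmnonnnmmnmm  (last char: 'm')
  sorted[1] = m$nmnonnnmmnm  (last char: 'm')
  sorted[2] = mm$nmnonnnmmn  (last char: 'n')
  sorted[3] = mmnmm$nmnonnn  (last char: 'n')
  sorted[4] = mnmm$nmnonnnm  (last char: 'm')
  sorted[5] = mnonnnmmnmm$n  (last char: 'n')
  sorted[6] = nmm$nmnonnnmm  (last char: 'm')
  sorted[7] = nmmnmm$nmnonn  (last char: 'n')
  sorted[8] = nmnonnnmmnmm$  (last char: '$')
  sorted[9] = nnmmnmm$nmnon  (last char: 'n')
  sorted[10] = nnnmmnmm$nmno  (last char: 'o')
  sorted[11] = nonnnmmnmm$nm  (last char: 'm')
  sorted[12] = onnnmmnmm$nmn  (last char: 'n')
Last column: mmnnmnmn$nomn
Original string S is at sorted index 8

Answer: mmnnmnmn$nomn
8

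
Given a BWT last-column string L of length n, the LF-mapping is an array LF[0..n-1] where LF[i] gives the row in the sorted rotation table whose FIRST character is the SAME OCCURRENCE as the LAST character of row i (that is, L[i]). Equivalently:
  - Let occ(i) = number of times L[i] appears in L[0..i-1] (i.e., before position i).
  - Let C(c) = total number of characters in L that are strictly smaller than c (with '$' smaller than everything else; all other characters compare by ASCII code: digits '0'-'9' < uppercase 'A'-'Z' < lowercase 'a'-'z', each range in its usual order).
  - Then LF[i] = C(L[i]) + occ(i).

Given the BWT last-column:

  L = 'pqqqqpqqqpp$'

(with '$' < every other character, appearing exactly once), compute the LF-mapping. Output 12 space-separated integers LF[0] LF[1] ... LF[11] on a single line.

Answer: 1 5 6 7 8 2 9 10 11 3 4 0

Derivation:
Char counts: '$':1, 'p':4, 'q':7
C (first-col start): C('$')=0, C('p')=1, C('q')=5
L[0]='p': occ=0, LF[0]=C('p')+0=1+0=1
L[1]='q': occ=0, LF[1]=C('q')+0=5+0=5
L[2]='q': occ=1, LF[2]=C('q')+1=5+1=6
L[3]='q': occ=2, LF[3]=C('q')+2=5+2=7
L[4]='q': occ=3, LF[4]=C('q')+3=5+3=8
L[5]='p': occ=1, LF[5]=C('p')+1=1+1=2
L[6]='q': occ=4, LF[6]=C('q')+4=5+4=9
L[7]='q': occ=5, LF[7]=C('q')+5=5+5=10
L[8]='q': occ=6, LF[8]=C('q')+6=5+6=11
L[9]='p': occ=2, LF[9]=C('p')+2=1+2=3
L[10]='p': occ=3, LF[10]=C('p')+3=1+3=4
L[11]='$': occ=0, LF[11]=C('$')+0=0+0=0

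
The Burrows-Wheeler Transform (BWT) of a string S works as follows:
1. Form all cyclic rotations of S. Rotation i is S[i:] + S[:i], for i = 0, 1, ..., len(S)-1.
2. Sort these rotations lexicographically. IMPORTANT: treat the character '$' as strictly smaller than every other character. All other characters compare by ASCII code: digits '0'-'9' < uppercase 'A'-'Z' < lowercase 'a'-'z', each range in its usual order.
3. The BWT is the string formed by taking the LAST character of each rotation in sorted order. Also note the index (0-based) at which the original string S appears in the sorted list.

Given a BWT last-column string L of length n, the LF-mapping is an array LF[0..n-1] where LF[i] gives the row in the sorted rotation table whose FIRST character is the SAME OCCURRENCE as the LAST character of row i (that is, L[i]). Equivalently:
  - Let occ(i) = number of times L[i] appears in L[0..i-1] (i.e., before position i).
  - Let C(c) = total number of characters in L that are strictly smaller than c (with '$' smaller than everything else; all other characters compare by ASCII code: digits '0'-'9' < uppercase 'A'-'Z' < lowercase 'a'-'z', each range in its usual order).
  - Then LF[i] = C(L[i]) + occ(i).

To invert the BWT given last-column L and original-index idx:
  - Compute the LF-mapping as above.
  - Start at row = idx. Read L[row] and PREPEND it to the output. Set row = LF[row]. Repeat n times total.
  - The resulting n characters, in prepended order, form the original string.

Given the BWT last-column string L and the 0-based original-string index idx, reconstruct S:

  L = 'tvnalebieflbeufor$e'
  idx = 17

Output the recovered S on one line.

Answer: unbelievableeffort$

Derivation:
LF mapping: 16 18 13 1 11 4 2 10 5 8 12 3 6 17 9 14 15 0 7
Walk LF starting at row 17, prepending L[row]:
  step 1: row=17, L[17]='$', prepend. Next row=LF[17]=0
  step 2: row=0, L[0]='t', prepend. Next row=LF[0]=16
  step 3: row=16, L[16]='r', prepend. Next row=LF[16]=15
  step 4: row=15, L[15]='o', prepend. Next row=LF[15]=14
  step 5: row=14, L[14]='f', prepend. Next row=LF[14]=9
  step 6: row=9, L[9]='f', prepend. Next row=LF[9]=8
  step 7: row=8, L[8]='e', prepend. Next row=LF[8]=5
  step 8: row=5, L[5]='e', prepend. Next row=LF[5]=4
  step 9: row=4, L[4]='l', prepend. Next row=LF[4]=11
  step 10: row=11, L[11]='b', prepend. Next row=LF[11]=3
  step 11: row=3, L[3]='a', prepend. Next row=LF[3]=1
  step 12: row=1, L[1]='v', prepend. Next row=LF[1]=18
  step 13: row=18, L[18]='e', prepend. Next row=LF[18]=7
  step 14: row=7, L[7]='i', prepend. Next row=LF[7]=10
  step 15: row=10, L[10]='l', prepend. Next row=LF[10]=12
  step 16: row=12, L[12]='e', prepend. Next row=LF[12]=6
  step 17: row=6, L[6]='b', prepend. Next row=LF[6]=2
  step 18: row=2, L[2]='n', prepend. Next row=LF[2]=13
  step 19: row=13, L[13]='u', prepend. Next row=LF[13]=17
Reversed output: unbelievableeffort$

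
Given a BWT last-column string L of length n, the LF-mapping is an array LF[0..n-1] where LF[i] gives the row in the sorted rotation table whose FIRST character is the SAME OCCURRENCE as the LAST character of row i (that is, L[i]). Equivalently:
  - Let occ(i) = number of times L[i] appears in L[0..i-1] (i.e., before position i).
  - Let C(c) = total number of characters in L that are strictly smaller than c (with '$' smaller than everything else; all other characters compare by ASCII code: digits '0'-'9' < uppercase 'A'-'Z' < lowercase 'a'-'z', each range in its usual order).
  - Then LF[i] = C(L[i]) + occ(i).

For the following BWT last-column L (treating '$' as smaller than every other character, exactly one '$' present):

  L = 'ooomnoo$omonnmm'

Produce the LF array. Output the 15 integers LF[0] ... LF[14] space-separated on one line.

Char counts: '$':1, 'm':4, 'n':3, 'o':7
C (first-col start): C('$')=0, C('m')=1, C('n')=5, C('o')=8
L[0]='o': occ=0, LF[0]=C('o')+0=8+0=8
L[1]='o': occ=1, LF[1]=C('o')+1=8+1=9
L[2]='o': occ=2, LF[2]=C('o')+2=8+2=10
L[3]='m': occ=0, LF[3]=C('m')+0=1+0=1
L[4]='n': occ=0, LF[4]=C('n')+0=5+0=5
L[5]='o': occ=3, LF[5]=C('o')+3=8+3=11
L[6]='o': occ=4, LF[6]=C('o')+4=8+4=12
L[7]='$': occ=0, LF[7]=C('$')+0=0+0=0
L[8]='o': occ=5, LF[8]=C('o')+5=8+5=13
L[9]='m': occ=1, LF[9]=C('m')+1=1+1=2
L[10]='o': occ=6, LF[10]=C('o')+6=8+6=14
L[11]='n': occ=1, LF[11]=C('n')+1=5+1=6
L[12]='n': occ=2, LF[12]=C('n')+2=5+2=7
L[13]='m': occ=2, LF[13]=C('m')+2=1+2=3
L[14]='m': occ=3, LF[14]=C('m')+3=1+3=4

Answer: 8 9 10 1 5 11 12 0 13 2 14 6 7 3 4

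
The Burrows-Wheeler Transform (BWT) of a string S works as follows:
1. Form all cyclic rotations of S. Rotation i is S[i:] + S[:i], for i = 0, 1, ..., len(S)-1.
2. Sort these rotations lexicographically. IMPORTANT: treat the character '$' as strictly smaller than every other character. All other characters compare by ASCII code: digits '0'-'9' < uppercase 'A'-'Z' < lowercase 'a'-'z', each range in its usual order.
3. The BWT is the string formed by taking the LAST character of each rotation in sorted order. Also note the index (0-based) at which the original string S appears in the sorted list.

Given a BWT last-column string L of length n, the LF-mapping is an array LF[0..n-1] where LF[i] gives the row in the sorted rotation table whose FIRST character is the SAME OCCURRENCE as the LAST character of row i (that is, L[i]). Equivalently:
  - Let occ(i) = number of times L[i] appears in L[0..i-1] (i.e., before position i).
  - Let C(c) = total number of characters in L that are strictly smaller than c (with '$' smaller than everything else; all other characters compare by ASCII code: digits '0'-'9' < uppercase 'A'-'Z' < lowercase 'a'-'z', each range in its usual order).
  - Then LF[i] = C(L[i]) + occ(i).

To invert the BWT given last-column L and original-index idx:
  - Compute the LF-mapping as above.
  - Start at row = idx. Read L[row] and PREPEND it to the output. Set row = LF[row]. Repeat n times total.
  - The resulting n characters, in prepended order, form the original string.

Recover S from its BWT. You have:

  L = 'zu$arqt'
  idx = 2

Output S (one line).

Answer: quartz$

Derivation:
LF mapping: 6 5 0 1 3 2 4
Walk LF starting at row 2, prepending L[row]:
  step 1: row=2, L[2]='$', prepend. Next row=LF[2]=0
  step 2: row=0, L[0]='z', prepend. Next row=LF[0]=6
  step 3: row=6, L[6]='t', prepend. Next row=LF[6]=4
  step 4: row=4, L[4]='r', prepend. Next row=LF[4]=3
  step 5: row=3, L[3]='a', prepend. Next row=LF[3]=1
  step 6: row=1, L[1]='u', prepend. Next row=LF[1]=5
  step 7: row=5, L[5]='q', prepend. Next row=LF[5]=2
Reversed output: quartz$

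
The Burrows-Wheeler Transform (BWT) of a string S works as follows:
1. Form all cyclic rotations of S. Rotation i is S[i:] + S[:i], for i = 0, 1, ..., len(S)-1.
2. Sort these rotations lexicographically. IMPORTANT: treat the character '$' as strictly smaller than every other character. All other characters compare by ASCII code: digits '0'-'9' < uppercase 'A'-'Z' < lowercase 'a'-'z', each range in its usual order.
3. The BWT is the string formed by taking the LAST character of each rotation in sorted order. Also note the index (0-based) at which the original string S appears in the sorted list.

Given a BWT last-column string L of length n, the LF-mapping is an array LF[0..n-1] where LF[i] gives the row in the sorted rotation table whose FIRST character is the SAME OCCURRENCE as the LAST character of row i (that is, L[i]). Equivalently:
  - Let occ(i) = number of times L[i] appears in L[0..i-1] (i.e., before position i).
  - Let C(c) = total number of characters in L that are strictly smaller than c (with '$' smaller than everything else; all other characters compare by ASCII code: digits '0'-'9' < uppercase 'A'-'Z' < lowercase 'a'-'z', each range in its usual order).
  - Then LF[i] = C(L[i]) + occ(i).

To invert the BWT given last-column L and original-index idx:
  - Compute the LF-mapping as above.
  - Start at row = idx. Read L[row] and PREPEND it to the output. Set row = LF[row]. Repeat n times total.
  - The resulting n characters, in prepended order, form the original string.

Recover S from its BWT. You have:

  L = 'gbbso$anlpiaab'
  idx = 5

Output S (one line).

LF mapping: 7 4 5 13 11 0 1 10 9 12 8 2 3 6
Walk LF starting at row 5, prepending L[row]:
  step 1: row=5, L[5]='$', prepend. Next row=LF[5]=0
  step 2: row=0, L[0]='g', prepend. Next row=LF[0]=7
  step 3: row=7, L[7]='n', prepend. Next row=LF[7]=10
  step 4: row=10, L[10]='i', prepend. Next row=LF[10]=8
  step 5: row=8, L[8]='l', prepend. Next row=LF[8]=9
  step 6: row=9, L[9]='p', prepend. Next row=LF[9]=12
  step 7: row=12, L[12]='a', prepend. Next row=LF[12]=3
  step 8: row=3, L[3]='s', prepend. Next row=LF[3]=13
  step 9: row=13, L[13]='b', prepend. Next row=LF[13]=6
  step 10: row=6, L[6]='a', prepend. Next row=LF[6]=1
  step 11: row=1, L[1]='b', prepend. Next row=LF[1]=4
  step 12: row=4, L[4]='o', prepend. Next row=LF[4]=11
  step 13: row=11, L[11]='a', prepend. Next row=LF[11]=2
  step 14: row=2, L[2]='b', prepend. Next row=LF[2]=5
Reversed output: baobabsapling$

Answer: baobabsapling$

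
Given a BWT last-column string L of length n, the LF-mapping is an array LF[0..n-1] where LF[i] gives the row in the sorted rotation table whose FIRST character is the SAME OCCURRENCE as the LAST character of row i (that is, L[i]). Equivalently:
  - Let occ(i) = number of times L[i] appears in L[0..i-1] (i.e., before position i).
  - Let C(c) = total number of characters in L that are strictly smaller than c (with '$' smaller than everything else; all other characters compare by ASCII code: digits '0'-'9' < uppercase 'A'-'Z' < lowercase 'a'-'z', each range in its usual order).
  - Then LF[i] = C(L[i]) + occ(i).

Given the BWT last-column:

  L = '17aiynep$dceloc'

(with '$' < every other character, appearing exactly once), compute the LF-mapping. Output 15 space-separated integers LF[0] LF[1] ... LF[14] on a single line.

Char counts: '$':1, '1':1, '7':1, 'a':1, 'c':2, 'd':1, 'e':2, 'i':1, 'l':1, 'n':1, 'o':1, 'p':1, 'y':1
C (first-col start): C('$')=0, C('1')=1, C('7')=2, C('a')=3, C('c')=4, C('d')=6, C('e')=7, C('i')=9, C('l')=10, C('n')=11, C('o')=12, C('p')=13, C('y')=14
L[0]='1': occ=0, LF[0]=C('1')+0=1+0=1
L[1]='7': occ=0, LF[1]=C('7')+0=2+0=2
L[2]='a': occ=0, LF[2]=C('a')+0=3+0=3
L[3]='i': occ=0, LF[3]=C('i')+0=9+0=9
L[4]='y': occ=0, LF[4]=C('y')+0=14+0=14
L[5]='n': occ=0, LF[5]=C('n')+0=11+0=11
L[6]='e': occ=0, LF[6]=C('e')+0=7+0=7
L[7]='p': occ=0, LF[7]=C('p')+0=13+0=13
L[8]='$': occ=0, LF[8]=C('$')+0=0+0=0
L[9]='d': occ=0, LF[9]=C('d')+0=6+0=6
L[10]='c': occ=0, LF[10]=C('c')+0=4+0=4
L[11]='e': occ=1, LF[11]=C('e')+1=7+1=8
L[12]='l': occ=0, LF[12]=C('l')+0=10+0=10
L[13]='o': occ=0, LF[13]=C('o')+0=12+0=12
L[14]='c': occ=1, LF[14]=C('c')+1=4+1=5

Answer: 1 2 3 9 14 11 7 13 0 6 4 8 10 12 5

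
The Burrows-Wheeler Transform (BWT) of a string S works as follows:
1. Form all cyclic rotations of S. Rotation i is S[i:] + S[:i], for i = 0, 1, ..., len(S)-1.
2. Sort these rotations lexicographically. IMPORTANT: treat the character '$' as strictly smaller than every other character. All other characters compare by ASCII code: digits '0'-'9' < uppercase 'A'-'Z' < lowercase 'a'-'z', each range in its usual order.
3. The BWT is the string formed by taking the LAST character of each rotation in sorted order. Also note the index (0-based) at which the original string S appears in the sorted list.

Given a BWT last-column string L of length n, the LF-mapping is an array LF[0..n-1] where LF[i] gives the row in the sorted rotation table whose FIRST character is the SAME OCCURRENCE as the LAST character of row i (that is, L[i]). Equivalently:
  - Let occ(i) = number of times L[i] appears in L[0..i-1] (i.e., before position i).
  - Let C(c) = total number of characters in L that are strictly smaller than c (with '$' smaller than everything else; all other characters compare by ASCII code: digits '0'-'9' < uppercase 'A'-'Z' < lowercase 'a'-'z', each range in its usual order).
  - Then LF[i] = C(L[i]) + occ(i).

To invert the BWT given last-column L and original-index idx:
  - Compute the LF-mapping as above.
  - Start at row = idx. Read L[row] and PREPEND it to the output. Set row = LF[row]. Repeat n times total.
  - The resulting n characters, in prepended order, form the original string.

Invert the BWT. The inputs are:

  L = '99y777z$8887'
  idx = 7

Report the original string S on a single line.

LF mapping: 8 9 10 1 2 3 11 0 5 6 7 4
Walk LF starting at row 7, prepending L[row]:
  step 1: row=7, L[7]='$', prepend. Next row=LF[7]=0
  step 2: row=0, L[0]='9', prepend. Next row=LF[0]=8
  step 3: row=8, L[8]='8', prepend. Next row=LF[8]=5
  step 4: row=5, L[5]='7', prepend. Next row=LF[5]=3
  step 5: row=3, L[3]='7', prepend. Next row=LF[3]=1
  step 6: row=1, L[1]='9', prepend. Next row=LF[1]=9
  step 7: row=9, L[9]='8', prepend. Next row=LF[9]=6
  step 8: row=6, L[6]='z', prepend. Next row=LF[6]=11
  step 9: row=11, L[11]='7', prepend. Next row=LF[11]=4
  step 10: row=4, L[4]='7', prepend. Next row=LF[4]=2
  step 11: row=2, L[2]='y', prepend. Next row=LF[2]=10
  step 12: row=10, L[10]='8', prepend. Next row=LF[10]=7
Reversed output: 8y77z897789$

Answer: 8y77z897789$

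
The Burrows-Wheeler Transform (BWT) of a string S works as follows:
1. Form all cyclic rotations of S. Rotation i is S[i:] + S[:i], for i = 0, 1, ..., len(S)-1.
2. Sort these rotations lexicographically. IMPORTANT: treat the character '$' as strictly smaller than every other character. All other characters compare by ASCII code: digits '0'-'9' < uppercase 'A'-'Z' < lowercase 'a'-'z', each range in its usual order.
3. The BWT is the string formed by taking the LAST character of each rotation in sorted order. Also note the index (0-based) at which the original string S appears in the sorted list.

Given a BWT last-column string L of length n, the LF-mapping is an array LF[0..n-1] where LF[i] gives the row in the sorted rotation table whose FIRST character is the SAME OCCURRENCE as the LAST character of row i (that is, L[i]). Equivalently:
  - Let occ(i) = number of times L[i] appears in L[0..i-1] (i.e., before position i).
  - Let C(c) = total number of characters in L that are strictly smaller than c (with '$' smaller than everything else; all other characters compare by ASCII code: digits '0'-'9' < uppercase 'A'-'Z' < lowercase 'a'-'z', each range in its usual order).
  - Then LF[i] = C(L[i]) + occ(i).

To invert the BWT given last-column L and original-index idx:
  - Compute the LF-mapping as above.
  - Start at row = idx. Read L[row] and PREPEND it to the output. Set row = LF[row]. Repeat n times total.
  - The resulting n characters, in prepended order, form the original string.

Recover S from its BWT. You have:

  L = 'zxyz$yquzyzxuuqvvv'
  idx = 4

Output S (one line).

Answer: uyuyxqvzuvzvzxyqz$

Derivation:
LF mapping: 14 9 11 15 0 12 1 3 16 13 17 10 4 5 2 6 7 8
Walk LF starting at row 4, prepending L[row]:
  step 1: row=4, L[4]='$', prepend. Next row=LF[4]=0
  step 2: row=0, L[0]='z', prepend. Next row=LF[0]=14
  step 3: row=14, L[14]='q', prepend. Next row=LF[14]=2
  step 4: row=2, L[2]='y', prepend. Next row=LF[2]=11
  step 5: row=11, L[11]='x', prepend. Next row=LF[11]=10
  step 6: row=10, L[10]='z', prepend. Next row=LF[10]=17
  step 7: row=17, L[17]='v', prepend. Next row=LF[17]=8
  step 8: row=8, L[8]='z', prepend. Next row=LF[8]=16
  step 9: row=16, L[16]='v', prepend. Next row=LF[16]=7
  step 10: row=7, L[7]='u', prepend. Next row=LF[7]=3
  step 11: row=3, L[3]='z', prepend. Next row=LF[3]=15
  step 12: row=15, L[15]='v', prepend. Next row=LF[15]=6
  step 13: row=6, L[6]='q', prepend. Next row=LF[6]=1
  step 14: row=1, L[1]='x', prepend. Next row=LF[1]=9
  step 15: row=9, L[9]='y', prepend. Next row=LF[9]=13
  step 16: row=13, L[13]='u', prepend. Next row=LF[13]=5
  step 17: row=5, L[5]='y', prepend. Next row=LF[5]=12
  step 18: row=12, L[12]='u', prepend. Next row=LF[12]=4
Reversed output: uyuyxqvzuvzvzxyqz$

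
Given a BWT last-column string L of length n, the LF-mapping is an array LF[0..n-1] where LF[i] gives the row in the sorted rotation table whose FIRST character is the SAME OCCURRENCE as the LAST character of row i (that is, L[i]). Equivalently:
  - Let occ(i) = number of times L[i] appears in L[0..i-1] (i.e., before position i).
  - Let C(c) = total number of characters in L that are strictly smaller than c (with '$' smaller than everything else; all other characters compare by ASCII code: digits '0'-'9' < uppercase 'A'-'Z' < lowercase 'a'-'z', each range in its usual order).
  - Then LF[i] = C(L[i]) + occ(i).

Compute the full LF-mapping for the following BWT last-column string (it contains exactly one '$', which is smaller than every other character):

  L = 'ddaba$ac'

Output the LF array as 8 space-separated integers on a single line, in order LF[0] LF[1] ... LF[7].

Answer: 6 7 1 4 2 0 3 5

Derivation:
Char counts: '$':1, 'a':3, 'b':1, 'c':1, 'd':2
C (first-col start): C('$')=0, C('a')=1, C('b')=4, C('c')=5, C('d')=6
L[0]='d': occ=0, LF[0]=C('d')+0=6+0=6
L[1]='d': occ=1, LF[1]=C('d')+1=6+1=7
L[2]='a': occ=0, LF[2]=C('a')+0=1+0=1
L[3]='b': occ=0, LF[3]=C('b')+0=4+0=4
L[4]='a': occ=1, LF[4]=C('a')+1=1+1=2
L[5]='$': occ=0, LF[5]=C('$')+0=0+0=0
L[6]='a': occ=2, LF[6]=C('a')+2=1+2=3
L[7]='c': occ=0, LF[7]=C('c')+0=5+0=5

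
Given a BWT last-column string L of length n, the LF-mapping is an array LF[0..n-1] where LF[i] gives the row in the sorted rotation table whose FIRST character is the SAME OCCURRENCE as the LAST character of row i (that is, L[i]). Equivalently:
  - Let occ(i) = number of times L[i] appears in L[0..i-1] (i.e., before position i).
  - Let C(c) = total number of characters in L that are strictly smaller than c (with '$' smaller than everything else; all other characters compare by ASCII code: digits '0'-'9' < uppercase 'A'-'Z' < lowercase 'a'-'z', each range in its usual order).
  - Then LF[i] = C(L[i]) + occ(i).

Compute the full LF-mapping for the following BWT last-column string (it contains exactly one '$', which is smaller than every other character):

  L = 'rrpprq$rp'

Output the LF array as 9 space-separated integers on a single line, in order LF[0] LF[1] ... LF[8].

Char counts: '$':1, 'p':3, 'q':1, 'r':4
C (first-col start): C('$')=0, C('p')=1, C('q')=4, C('r')=5
L[0]='r': occ=0, LF[0]=C('r')+0=5+0=5
L[1]='r': occ=1, LF[1]=C('r')+1=5+1=6
L[2]='p': occ=0, LF[2]=C('p')+0=1+0=1
L[3]='p': occ=1, LF[3]=C('p')+1=1+1=2
L[4]='r': occ=2, LF[4]=C('r')+2=5+2=7
L[5]='q': occ=0, LF[5]=C('q')+0=4+0=4
L[6]='$': occ=0, LF[6]=C('$')+0=0+0=0
L[7]='r': occ=3, LF[7]=C('r')+3=5+3=8
L[8]='p': occ=2, LF[8]=C('p')+2=1+2=3

Answer: 5 6 1 2 7 4 0 8 3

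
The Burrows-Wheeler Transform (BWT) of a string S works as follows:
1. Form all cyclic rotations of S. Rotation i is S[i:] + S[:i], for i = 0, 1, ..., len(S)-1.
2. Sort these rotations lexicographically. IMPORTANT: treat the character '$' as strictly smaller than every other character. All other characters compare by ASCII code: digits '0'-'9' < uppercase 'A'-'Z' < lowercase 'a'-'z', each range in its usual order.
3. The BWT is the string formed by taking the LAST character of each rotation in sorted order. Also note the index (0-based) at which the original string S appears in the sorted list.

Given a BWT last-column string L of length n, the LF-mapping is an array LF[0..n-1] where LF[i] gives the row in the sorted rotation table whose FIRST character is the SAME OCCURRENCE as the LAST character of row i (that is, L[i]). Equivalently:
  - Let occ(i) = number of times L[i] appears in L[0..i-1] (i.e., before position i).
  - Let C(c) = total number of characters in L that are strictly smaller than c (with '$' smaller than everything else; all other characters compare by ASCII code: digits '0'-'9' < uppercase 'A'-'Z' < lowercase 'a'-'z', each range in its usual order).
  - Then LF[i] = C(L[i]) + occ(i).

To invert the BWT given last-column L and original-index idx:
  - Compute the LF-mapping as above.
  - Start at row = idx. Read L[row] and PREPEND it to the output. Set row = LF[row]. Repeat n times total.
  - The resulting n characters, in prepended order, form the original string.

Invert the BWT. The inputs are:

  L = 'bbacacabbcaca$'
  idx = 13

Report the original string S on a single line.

Answer: ccacbbbaaacab$

Derivation:
LF mapping: 6 7 1 10 2 11 3 8 9 12 4 13 5 0
Walk LF starting at row 13, prepending L[row]:
  step 1: row=13, L[13]='$', prepend. Next row=LF[13]=0
  step 2: row=0, L[0]='b', prepend. Next row=LF[0]=6
  step 3: row=6, L[6]='a', prepend. Next row=LF[6]=3
  step 4: row=3, L[3]='c', prepend. Next row=LF[3]=10
  step 5: row=10, L[10]='a', prepend. Next row=LF[10]=4
  step 6: row=4, L[4]='a', prepend. Next row=LF[4]=2
  step 7: row=2, L[2]='a', prepend. Next row=LF[2]=1
  step 8: row=1, L[1]='b', prepend. Next row=LF[1]=7
  step 9: row=7, L[7]='b', prepend. Next row=LF[7]=8
  step 10: row=8, L[8]='b', prepend. Next row=LF[8]=9
  step 11: row=9, L[9]='c', prepend. Next row=LF[9]=12
  step 12: row=12, L[12]='a', prepend. Next row=LF[12]=5
  step 13: row=5, L[5]='c', prepend. Next row=LF[5]=11
  step 14: row=11, L[11]='c', prepend. Next row=LF[11]=13
Reversed output: ccacbbbaaacab$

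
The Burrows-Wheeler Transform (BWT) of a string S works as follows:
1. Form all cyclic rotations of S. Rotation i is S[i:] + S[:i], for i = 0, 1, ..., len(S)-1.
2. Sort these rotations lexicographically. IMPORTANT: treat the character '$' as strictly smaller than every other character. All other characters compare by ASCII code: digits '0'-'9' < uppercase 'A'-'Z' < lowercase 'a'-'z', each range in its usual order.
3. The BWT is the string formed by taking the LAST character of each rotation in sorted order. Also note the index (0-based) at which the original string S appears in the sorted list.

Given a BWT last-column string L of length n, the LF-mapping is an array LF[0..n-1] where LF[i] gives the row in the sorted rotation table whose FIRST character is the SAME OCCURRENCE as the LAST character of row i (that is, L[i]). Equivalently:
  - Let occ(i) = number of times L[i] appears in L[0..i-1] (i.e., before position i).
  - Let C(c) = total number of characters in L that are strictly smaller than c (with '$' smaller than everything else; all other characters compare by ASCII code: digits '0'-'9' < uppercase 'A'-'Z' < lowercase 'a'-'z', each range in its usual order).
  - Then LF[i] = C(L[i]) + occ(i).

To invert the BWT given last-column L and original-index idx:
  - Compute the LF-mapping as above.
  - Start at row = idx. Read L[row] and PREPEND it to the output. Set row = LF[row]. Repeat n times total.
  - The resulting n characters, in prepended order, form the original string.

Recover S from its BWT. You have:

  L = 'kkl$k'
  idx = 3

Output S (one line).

LF mapping: 1 2 4 0 3
Walk LF starting at row 3, prepending L[row]:
  step 1: row=3, L[3]='$', prepend. Next row=LF[3]=0
  step 2: row=0, L[0]='k', prepend. Next row=LF[0]=1
  step 3: row=1, L[1]='k', prepend. Next row=LF[1]=2
  step 4: row=2, L[2]='l', prepend. Next row=LF[2]=4
  step 5: row=4, L[4]='k', prepend. Next row=LF[4]=3
Reversed output: klkk$

Answer: klkk$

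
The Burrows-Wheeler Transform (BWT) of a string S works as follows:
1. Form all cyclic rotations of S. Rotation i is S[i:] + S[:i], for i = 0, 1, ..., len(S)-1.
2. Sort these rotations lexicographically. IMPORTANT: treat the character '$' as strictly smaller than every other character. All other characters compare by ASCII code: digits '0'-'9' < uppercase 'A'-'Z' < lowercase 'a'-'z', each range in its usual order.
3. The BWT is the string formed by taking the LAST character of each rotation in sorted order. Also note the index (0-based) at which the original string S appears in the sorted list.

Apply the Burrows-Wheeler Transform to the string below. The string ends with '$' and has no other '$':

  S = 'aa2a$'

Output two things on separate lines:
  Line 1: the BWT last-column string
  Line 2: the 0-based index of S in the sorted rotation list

Answer: aa2a$
4

Derivation:
All 5 rotations (rotation i = S[i:]+S[:i]):
  rot[0] = aa2a$
  rot[1] = a2a$a
  rot[2] = 2a$aa
  rot[3] = a$aa2
  rot[4] = $aa2a
Sorted (with $ < everything):
  sorted[0] = $aa2a  (last char: 'a')
  sorted[1] = 2a$aa  (last char: 'a')
  sorted[2] = a$aa2  (last char: '2')
  sorted[3] = a2a$a  (last char: 'a')
  sorted[4] = aa2a$  (last char: '$')
Last column: aa2a$
Original string S is at sorted index 4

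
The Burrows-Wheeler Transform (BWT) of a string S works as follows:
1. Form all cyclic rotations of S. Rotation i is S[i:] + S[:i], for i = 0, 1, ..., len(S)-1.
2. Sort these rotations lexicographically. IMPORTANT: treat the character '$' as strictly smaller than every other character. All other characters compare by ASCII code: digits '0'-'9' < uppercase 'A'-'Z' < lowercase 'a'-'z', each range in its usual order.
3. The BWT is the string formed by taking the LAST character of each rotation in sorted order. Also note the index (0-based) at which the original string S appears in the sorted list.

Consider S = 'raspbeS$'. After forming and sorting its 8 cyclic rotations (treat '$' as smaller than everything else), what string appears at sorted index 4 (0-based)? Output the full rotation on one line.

Answer: eS$raspb

Derivation:
All 8 rotations (rotation i = S[i:]+S[:i]):
  rot[0] = raspbeS$
  rot[1] = aspbeS$r
  rot[2] = spbeS$ra
  rot[3] = pbeS$ras
  rot[4] = beS$rasp
  rot[5] = eS$raspb
  rot[6] = S$raspbe
  rot[7] = $raspbeS
Sorted (with $ < everything):
  sorted[0] = $raspbeS
  sorted[1] = S$raspbe
  sorted[2] = aspbeS$r
  sorted[3] = beS$rasp
  sorted[4] = eS$raspb
  sorted[5] = pbeS$ras
  sorted[6] = raspbeS$
  sorted[7] = spbeS$ra
sorted[4] = eS$raspb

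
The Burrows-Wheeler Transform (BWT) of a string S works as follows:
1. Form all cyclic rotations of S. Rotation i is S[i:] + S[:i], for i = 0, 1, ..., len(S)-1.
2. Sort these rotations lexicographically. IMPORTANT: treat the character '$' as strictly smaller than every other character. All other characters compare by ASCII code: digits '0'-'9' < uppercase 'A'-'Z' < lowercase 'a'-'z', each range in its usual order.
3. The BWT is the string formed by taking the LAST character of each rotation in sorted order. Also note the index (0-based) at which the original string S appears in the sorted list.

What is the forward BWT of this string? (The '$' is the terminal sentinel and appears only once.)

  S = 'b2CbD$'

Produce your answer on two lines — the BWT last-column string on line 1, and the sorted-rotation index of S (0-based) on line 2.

Answer: Db2b$C
4

Derivation:
All 6 rotations (rotation i = S[i:]+S[:i]):
  rot[0] = b2CbD$
  rot[1] = 2CbD$b
  rot[2] = CbD$b2
  rot[3] = bD$b2C
  rot[4] = D$b2Cb
  rot[5] = $b2CbD
Sorted (with $ < everything):
  sorted[0] = $b2CbD  (last char: 'D')
  sorted[1] = 2CbD$b  (last char: 'b')
  sorted[2] = CbD$b2  (last char: '2')
  sorted[3] = D$b2Cb  (last char: 'b')
  sorted[4] = b2CbD$  (last char: '$')
  sorted[5] = bD$b2C  (last char: 'C')
Last column: Db2b$C
Original string S is at sorted index 4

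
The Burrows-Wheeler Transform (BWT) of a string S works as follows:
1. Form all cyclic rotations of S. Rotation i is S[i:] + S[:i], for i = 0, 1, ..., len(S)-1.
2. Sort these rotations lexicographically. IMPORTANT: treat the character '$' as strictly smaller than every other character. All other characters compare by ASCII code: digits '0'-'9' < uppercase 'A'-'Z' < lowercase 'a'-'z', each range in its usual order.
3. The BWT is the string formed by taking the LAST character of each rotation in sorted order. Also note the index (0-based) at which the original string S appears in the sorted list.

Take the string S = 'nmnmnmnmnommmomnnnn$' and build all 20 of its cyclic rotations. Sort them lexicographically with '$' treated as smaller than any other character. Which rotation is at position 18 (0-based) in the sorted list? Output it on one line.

All 20 rotations (rotation i = S[i:]+S[:i]):
  rot[0] = nmnmnmnmnommmomnnnn$
  rot[1] = mnmnmnmnommmomnnnn$n
  rot[2] = nmnmnmnommmomnnnn$nm
  rot[3] = mnmnmnommmomnnnn$nmn
  rot[4] = nmnmnommmomnnnn$nmnm
  rot[5] = mnmnommmomnnnn$nmnmn
  rot[6] = nmnommmomnnnn$nmnmnm
  rot[7] = mnommmomnnnn$nmnmnmn
  rot[8] = nommmomnnnn$nmnmnmnm
  rot[9] = ommmomnnnn$nmnmnmnmn
  rot[10] = mmmomnnnn$nmnmnmnmno
  rot[11] = mmomnnnn$nmnmnmnmnom
  rot[12] = momnnnn$nmnmnmnmnomm
  rot[13] = omnnnn$nmnmnmnmnommm
  rot[14] = mnnnn$nmnmnmnmnommmo
  rot[15] = nnnn$nmnmnmnmnommmom
  rot[16] = nnn$nmnmnmnmnommmomn
  rot[17] = nn$nmnmnmnmnommmomnn
  rot[18] = n$nmnmnmnmnommmomnnn
  rot[19] = $nmnmnmnmnommmomnnnn
Sorted (with $ < everything):
  sorted[0] = $nmnmnmnmnommmomnnnn
  sorted[1] = mmmomnnnn$nmnmnmnmno
  sorted[2] = mmomnnnn$nmnmnmnmnom
  sorted[3] = mnmnmnmnommmomnnnn$n
  sorted[4] = mnmnmnommmomnnnn$nmn
  sorted[5] = mnmnommmomnnnn$nmnmn
  sorted[6] = mnnnn$nmnmnmnmnommmo
  sorted[7] = mnommmomnnnn$nmnmnmn
  sorted[8] = momnnnn$nmnmnmnmnomm
  sorted[9] = n$nmnmnmnmnommmomnnn
  sorted[10] = nmnmnmnmnommmomnnnn$
  sorted[11] = nmnmnmnommmomnnnn$nm
  sorted[12] = nmnmnommmomnnnn$nmnm
  sorted[13] = nmnommmomnnnn$nmnmnm
  sorted[14] = nn$nmnmnmnmnommmomnn
  sorted[15] = nnn$nmnmnmnmnommmomn
  sorted[16] = nnnn$nmnmnmnmnommmom
  sorted[17] = nommmomnnnn$nmnmnmnm
  sorted[18] = ommmomnnnn$nmnmnmnmn
  sorted[19] = omnnnn$nmnmnmnmnommm
sorted[18] = ommmomnnnn$nmnmnmnmn

Answer: ommmomnnnn$nmnmnmnmn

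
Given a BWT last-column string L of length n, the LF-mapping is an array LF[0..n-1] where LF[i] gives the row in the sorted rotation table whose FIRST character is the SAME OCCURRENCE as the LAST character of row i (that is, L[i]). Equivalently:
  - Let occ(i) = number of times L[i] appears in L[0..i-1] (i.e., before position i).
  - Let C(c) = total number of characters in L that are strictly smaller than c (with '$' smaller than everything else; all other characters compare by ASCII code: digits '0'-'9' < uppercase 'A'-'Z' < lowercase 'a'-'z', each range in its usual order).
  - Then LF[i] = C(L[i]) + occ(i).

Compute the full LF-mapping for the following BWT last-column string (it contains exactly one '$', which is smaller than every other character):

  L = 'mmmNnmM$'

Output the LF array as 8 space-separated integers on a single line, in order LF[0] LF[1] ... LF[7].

Char counts: '$':1, 'M':1, 'N':1, 'm':4, 'n':1
C (first-col start): C('$')=0, C('M')=1, C('N')=2, C('m')=3, C('n')=7
L[0]='m': occ=0, LF[0]=C('m')+0=3+0=3
L[1]='m': occ=1, LF[1]=C('m')+1=3+1=4
L[2]='m': occ=2, LF[2]=C('m')+2=3+2=5
L[3]='N': occ=0, LF[3]=C('N')+0=2+0=2
L[4]='n': occ=0, LF[4]=C('n')+0=7+0=7
L[5]='m': occ=3, LF[5]=C('m')+3=3+3=6
L[6]='M': occ=0, LF[6]=C('M')+0=1+0=1
L[7]='$': occ=0, LF[7]=C('$')+0=0+0=0

Answer: 3 4 5 2 7 6 1 0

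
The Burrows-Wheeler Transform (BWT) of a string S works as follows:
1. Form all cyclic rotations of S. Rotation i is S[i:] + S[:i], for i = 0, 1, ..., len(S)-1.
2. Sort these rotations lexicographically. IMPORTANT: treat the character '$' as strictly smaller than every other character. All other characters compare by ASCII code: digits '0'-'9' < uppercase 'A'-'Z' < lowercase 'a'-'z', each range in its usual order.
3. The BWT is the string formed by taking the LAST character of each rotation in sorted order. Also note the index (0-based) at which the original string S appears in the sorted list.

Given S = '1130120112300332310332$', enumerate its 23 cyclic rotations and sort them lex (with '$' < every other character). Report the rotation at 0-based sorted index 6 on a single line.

Answer: 10332$11301201123003323

Derivation:
All 23 rotations (rotation i = S[i:]+S[:i]):
  rot[0] = 1130120112300332310332$
  rot[1] = 130120112300332310332$1
  rot[2] = 30120112300332310332$11
  rot[3] = 0120112300332310332$113
  rot[4] = 120112300332310332$1130
  rot[5] = 20112300332310332$11301
  rot[6] = 0112300332310332$113012
  rot[7] = 112300332310332$1130120
  rot[8] = 12300332310332$11301201
  rot[9] = 2300332310332$113012011
  rot[10] = 300332310332$1130120112
  rot[11] = 00332310332$11301201123
  rot[12] = 0332310332$113012011230
  rot[13] = 332310332$1130120112300
  rot[14] = 32310332$11301201123003
  rot[15] = 2310332$113012011230033
  rot[16] = 310332$1130120112300332
  rot[17] = 10332$11301201123003323
  rot[18] = 0332$113012011230033231
  rot[19] = 332$1130120112300332310
  rot[20] = 32$11301201123003323103
  rot[21] = 2$113012011230033231033
  rot[22] = $1130120112300332310332
Sorted (with $ < everything):
  sorted[0] = $1130120112300332310332
  sorted[1] = 00332310332$11301201123
  sorted[2] = 0112300332310332$113012
  sorted[3] = 0120112300332310332$113
  sorted[4] = 0332$113012011230033231
  sorted[5] = 0332310332$113012011230
  sorted[6] = 10332$11301201123003323
  sorted[7] = 112300332310332$1130120
  sorted[8] = 1130120112300332310332$
  sorted[9] = 120112300332310332$1130
  sorted[10] = 12300332310332$11301201
  sorted[11] = 130120112300332310332$1
  sorted[12] = 2$113012011230033231033
  sorted[13] = 20112300332310332$11301
  sorted[14] = 2300332310332$113012011
  sorted[15] = 2310332$113012011230033
  sorted[16] = 300332310332$1130120112
  sorted[17] = 30120112300332310332$11
  sorted[18] = 310332$1130120112300332
  sorted[19] = 32$11301201123003323103
  sorted[20] = 32310332$11301201123003
  sorted[21] = 332$1130120112300332310
  sorted[22] = 332310332$1130120112300
sorted[6] = 10332$11301201123003323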